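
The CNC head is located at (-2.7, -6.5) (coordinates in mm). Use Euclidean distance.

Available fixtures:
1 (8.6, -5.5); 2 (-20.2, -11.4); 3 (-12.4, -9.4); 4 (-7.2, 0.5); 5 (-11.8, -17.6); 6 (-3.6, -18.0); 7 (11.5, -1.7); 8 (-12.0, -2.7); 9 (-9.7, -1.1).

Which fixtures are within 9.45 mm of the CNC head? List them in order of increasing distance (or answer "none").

Distances from (-2.7, -6.5):
1: 11.3 mm
2: 18.2 mm
3: 10.1 mm
4: 8.3 mm
5: 14.4 mm
6: 11.5 mm
7: 15.0 mm
8: 10.0 mm
9: 8.8 mm
Threshold 9.45 mm: 4 (8.3 mm), 9 (8.8 mm) are within range.

4, 9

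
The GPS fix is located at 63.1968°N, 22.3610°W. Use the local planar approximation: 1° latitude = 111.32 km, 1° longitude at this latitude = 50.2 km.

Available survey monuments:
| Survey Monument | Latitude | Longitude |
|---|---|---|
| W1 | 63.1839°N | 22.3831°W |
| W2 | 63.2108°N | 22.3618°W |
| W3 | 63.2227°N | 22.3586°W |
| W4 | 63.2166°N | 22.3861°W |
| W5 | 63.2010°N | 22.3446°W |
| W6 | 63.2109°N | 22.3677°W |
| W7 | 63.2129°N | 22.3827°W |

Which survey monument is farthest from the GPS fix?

Distances from 63.1968°N, 22.3610°W:
W1: √((-0.0129·111.32)² + (-0.0221·50.2)²) = √(2.062176 + 1.230813) = 1.8147 km
W2: √((0.0140·111.32)² + (-0.0008·50.2)²) = √(2.428860 + 0.001613) = 1.5590 km
W3: √((0.0259·111.32)² + (0.0024·50.2)²) = √(8.312773 + 0.014515) = 2.8857 km
W4: √((0.0198·111.32)² + (-0.0251·50.2)²) = √(4.858216 + 1.587650) = 2.5389 km
W5: √((0.0042·111.32)² + (0.0164·50.2)²) = √(0.218597 + 0.677790) = 0.9468 km
W6: √((0.0141·111.32)² + (-0.0067·50.2)²) = √(2.463682 + 0.113125) = 1.6052 km
W7: √((0.0161·111.32)² + (-0.0217·50.2)²) = √(3.212167 + 1.186662) = 2.0973 km
Maximum: W3 at 2.8857 km.

W3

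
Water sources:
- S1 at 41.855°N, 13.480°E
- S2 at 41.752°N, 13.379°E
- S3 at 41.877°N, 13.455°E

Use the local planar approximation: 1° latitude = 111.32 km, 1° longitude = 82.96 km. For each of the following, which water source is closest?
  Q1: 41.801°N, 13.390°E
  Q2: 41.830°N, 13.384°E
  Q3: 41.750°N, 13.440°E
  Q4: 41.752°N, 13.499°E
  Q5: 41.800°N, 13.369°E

Q1 at 41.801°N, 13.390°E:
  S1: √((0.054·111.32)² + (0.090·82.96)²) = √(36.13549 + 55.74713) = 9.586 km
  S2: √((-0.049·111.32)² + (-0.011·82.96)²) = √(29.75353 + 0.83277) = 5.530 km
  S3: √((0.076·111.32)² + (0.065·82.96)²) = √(71.57701 + 29.07798) = 10.033 km
  → nearest: S2 (5.530 km)
Q2 at 41.830°N, 13.384°E:
  S1: √((0.025·111.32)² + (0.096·82.96)²) = √(7.74509 + 63.42784) = 8.436 km
  S2: √((-0.078·111.32)² + (-0.005·82.96)²) = √(75.39379 + 0.17206) = 8.693 km
  S3: √((0.047·111.32)² + (0.071·82.96)²) = √(27.37424 + 34.69398) = 7.878 km
  → nearest: S3 (7.878 km)
Q3 at 41.750°N, 13.440°E:
  S1: √((0.105·111.32)² + (0.040·82.96)²) = √(136.62337 + 11.01178) = 12.151 km
  S2: √((0.002·111.32)² + (-0.061·82.96)²) = √(0.04957 + 25.60927) = 5.065 km
  S3: √((0.127·111.32)² + (0.015·82.96)²) = √(199.87286 + 1.54853) = 14.192 km
  → nearest: S2 (5.065 km)
Q4 at 41.752°N, 13.499°E:
  S1: √((0.103·111.32)² + (-0.019·82.96)²) = √(131.46824 + 2.48453) = 11.574 km
  S2: √((0.000·111.32)² + (-0.120·82.96)²) = √(0.00000 + 99.10601) = 9.955 km
  S3: √((0.125·111.32)² + (-0.044·82.96)²) = √(193.62722 + 13.32425) = 14.386 km
  → nearest: S2 (9.955 km)
Q5 at 41.800°N, 13.369°E:
  S1: √((0.055·111.32)² + (0.111·82.96)²) = √(37.48623 + 84.79758) = 11.058 km
  S2: √((-0.048·111.32)² + (0.010·82.96)²) = √(28.55150 + 0.68824) = 5.407 km
  S3: √((0.077·111.32)² + (0.086·82.96)²) = √(73.47301 + 50.90195) = 11.152 km
  → nearest: S2 (5.407 km)

Q1→S2; Q2→S3; Q3→S2; Q4→S2; Q5→S2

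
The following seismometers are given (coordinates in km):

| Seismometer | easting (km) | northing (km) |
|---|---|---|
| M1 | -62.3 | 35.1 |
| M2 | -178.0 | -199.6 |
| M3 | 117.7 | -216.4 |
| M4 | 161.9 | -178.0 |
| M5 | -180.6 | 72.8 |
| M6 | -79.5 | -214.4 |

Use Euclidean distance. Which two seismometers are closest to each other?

M3 and M4

Pairwise distances:
M1–M2: 261.67 km
M1–M3: 309.28 km
M1–M4: 309.32 km
M1–M5: 124.16 km
M1–M6: 250.09 km
M2–M3: 296.18 km
M2–M4: 340.59 km
M2–M5: 272.41 km
M2–M6: 99.61 km
M3–M4: 58.55 km
M3–M5: 415.48 km
M3–M6: 197.21 km
M4–M5: 424.51 km
M4–M6: 244.13 km
M5–M6: 304.48 km
Closest pair: M3–M4 at 58.55 km.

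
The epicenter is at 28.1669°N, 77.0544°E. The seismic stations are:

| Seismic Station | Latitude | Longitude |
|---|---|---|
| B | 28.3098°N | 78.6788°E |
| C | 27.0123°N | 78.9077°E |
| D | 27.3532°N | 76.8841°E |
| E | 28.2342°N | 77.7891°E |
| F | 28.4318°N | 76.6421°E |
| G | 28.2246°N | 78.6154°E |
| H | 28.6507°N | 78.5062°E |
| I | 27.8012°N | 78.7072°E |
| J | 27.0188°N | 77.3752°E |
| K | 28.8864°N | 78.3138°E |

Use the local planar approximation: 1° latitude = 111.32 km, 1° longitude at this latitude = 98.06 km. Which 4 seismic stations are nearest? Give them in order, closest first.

Distances from 28.1669°N, 77.0544°E:
B: √((0.1429·111.32)² + (1.6244·98.06)²) = √(253.052629 + 25372.878479) = 160.0810 km
C: √((-1.1546·111.32)² + (1.8533·98.06)²) = √(16519.979408 + 33027.464110) = 222.5926 km
D: √((-0.8137·111.32)² + (-0.1703·98.06)²) = √(8204.932779 + 278.877241) = 92.1076 km
E: √((0.0673·111.32)² + (0.7347·98.06)²) = √(56.127607 + 5190.436204) = 72.4332 km
F: √((0.2649·111.32)² + (-0.4123·98.06)²) = √(869.581540 + 1634.596059) = 50.0418 km
G: √((0.0577·111.32)² + (1.5610·98.06)²) = √(41.257036 + 23430.933095) = 153.2064 km
H: √((0.4838·111.32)² + (1.4518·98.06)²) = √(2900.535087 + 20267.368410) = 152.2101 km
I: √((-0.3657·111.32)² + (1.6528·98.06)²) = √(1657.281628 + 26267.841444) = 167.1081 km
J: √((-1.1481·111.32)² + (0.3208·98.06)²) = √(16334.499397 + 989.583618) = 131.6210 km
K: √((0.7195·111.32)² + (1.2594·98.06)²) = √(6415.167376 + 15251.450718) = 147.1958 km
Sorted: F (50.0418 km) < E (72.4332 km) < D (92.1076 km) < J (131.6210 km) < K (147.1958 km) < H (152.2101 km) < …

F, E, D, J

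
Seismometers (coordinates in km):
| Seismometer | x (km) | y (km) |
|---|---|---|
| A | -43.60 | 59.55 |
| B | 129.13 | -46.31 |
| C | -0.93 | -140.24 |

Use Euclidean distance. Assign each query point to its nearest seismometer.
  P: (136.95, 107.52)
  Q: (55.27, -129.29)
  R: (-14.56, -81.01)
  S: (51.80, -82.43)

P at (136.95, 107.52):
  A: √((-180.55)² + (-47.97)²) = √(32598.3025 + 2301.1209) = 186.81 km
  B: √((-7.82)² + (-153.83)²) = √(61.1524 + 23663.6689) = 154.03 km
  C: √((-137.88)² + (-247.76)²) = √(19010.8944 + 61385.0176) = 283.54 km
  → nearest: B (154.03 km)
Q at (55.27, -129.29):
  A: √((-98.87)² + (188.84)²) = √(9775.2769 + 35660.5456) = 213.16 km
  B: √((73.86)² + (82.98)²) = √(5455.2996 + 6885.6804) = 111.09 km
  C: √((-56.20)² + (-10.95)²) = √(3158.4400 + 119.9025) = 57.26 km
  → nearest: C (57.26 km)
R at (-14.56, -81.01):
  A: √((-29.04)² + (140.56)²) = √(843.3216 + 19757.1136) = 143.53 km
  B: √((143.69)² + (34.70)²) = √(20646.8161 + 1204.0900) = 147.82 km
  C: √((13.63)² + (-59.23)²) = √(185.7769 + 3508.1929) = 60.78 km
  → nearest: C (60.78 km)
S at (51.80, -82.43):
  A: √((-95.40)² + (141.98)²) = √(9101.1600 + 20158.3204) = 171.05 km
  B: √((77.33)² + (36.12)²) = √(5979.9289 + 1304.6544) = 85.35 km
  C: √((-52.73)² + (-57.81)²) = √(2780.4529 + 3341.9961) = 78.25 km
  → nearest: C (78.25 km)

P→B; Q→C; R→C; S→C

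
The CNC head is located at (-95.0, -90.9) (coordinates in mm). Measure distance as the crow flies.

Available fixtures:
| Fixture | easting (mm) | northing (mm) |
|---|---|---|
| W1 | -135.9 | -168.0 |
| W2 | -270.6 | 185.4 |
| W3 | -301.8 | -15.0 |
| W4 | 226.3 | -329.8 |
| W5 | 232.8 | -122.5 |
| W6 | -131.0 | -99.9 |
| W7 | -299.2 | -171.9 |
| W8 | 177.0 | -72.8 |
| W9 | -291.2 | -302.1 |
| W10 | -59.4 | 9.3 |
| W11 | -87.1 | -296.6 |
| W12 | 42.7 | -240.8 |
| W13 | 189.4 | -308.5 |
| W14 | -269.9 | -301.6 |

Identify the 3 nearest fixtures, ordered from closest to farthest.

Distances from (-95.0, -90.9):
W1: √((-40.9)² + (-77.1)²) = √(1672.810 + 5944.410) = 87.3 mm
W2: √((-175.6)² + (276.3)²) = √(30835.360 + 76341.690) = 327.4 mm
W3: √((-206.8)² + (75.9)²) = √(42766.240 + 5760.810) = 220.3 mm
W4: √((321.3)² + (-238.9)²) = √(103233.690 + 57073.210) = 400.4 mm
W5: √((327.8)² + (-31.6)²) = √(107452.840 + 998.560) = 329.3 mm
W6: √((-36.0)² + (-9.0)²) = √(1296.000 + 81.000) = 37.1 mm
W7: √((-204.2)² + (-81.0)²) = √(41697.640 + 6561.000) = 219.7 mm
W8: √((272.0)² + (18.1)²) = √(73984.000 + 327.610) = 272.6 mm
W9: √((-196.2)² + (-211.2)²) = √(38494.440 + 44605.440) = 288.3 mm
W10: √((35.6)² + (100.2)²) = √(1267.360 + 10040.040) = 106.3 mm
W11: √((7.9)² + (-205.7)²) = √(62.410 + 42312.490) = 205.9 mm
W12: √((137.7)² + (-149.9)²) = √(18961.290 + 22470.010) = 203.5 mm
W13: √((284.4)² + (-217.6)²) = √(80883.360 + 47349.760) = 358.1 mm
W14: √((-174.9)² + (-210.7)²) = √(30590.010 + 44394.490) = 273.8 mm
Sorted: W6 (37.1 mm) < W1 (87.3 mm) < W10 (106.3 mm) < W12 (203.5 mm) < W11 (205.9 mm) < …

W6, W1, W10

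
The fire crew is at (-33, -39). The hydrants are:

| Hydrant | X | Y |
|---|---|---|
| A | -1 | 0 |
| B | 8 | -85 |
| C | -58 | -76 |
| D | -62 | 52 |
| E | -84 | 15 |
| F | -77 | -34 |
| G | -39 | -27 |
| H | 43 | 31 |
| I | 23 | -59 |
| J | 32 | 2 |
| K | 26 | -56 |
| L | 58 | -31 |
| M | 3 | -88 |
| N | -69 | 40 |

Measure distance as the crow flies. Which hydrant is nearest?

G

Distances from (-33, -39):
A: √((32)² + (39)²) = √(1024.000 + 1521.000) = 50.4
B: √((41)² + (-46)²) = √(1681.000 + 2116.000) = 61.6
C: √((-25)² + (-37)²) = √(625.000 + 1369.000) = 44.7
D: √((-29)² + (91)²) = √(841.000 + 8281.000) = 95.5
E: √((-51)² + (54)²) = √(2601.000 + 2916.000) = 74.3
F: √((-44)² + (5)²) = √(1936.000 + 25.000) = 44.3
G: √((-6)² + (12)²) = √(36.000 + 144.000) = 13.4
H: √((76)² + (70)²) = √(5776.000 + 4900.000) = 103.3
I: √((56)² + (-20)²) = √(3136.000 + 400.000) = 59.5
J: √((65)² + (41)²) = √(4225.000 + 1681.000) = 76.9
K: √((59)² + (-17)²) = √(3481.000 + 289.000) = 61.4
L: √((91)² + (8)²) = √(8281.000 + 64.000) = 91.4
M: √((36)² + (-49)²) = √(1296.000 + 2401.000) = 60.8
N: √((-36)² + (79)²) = √(1296.000 + 6241.000) = 86.8
Minimum: G at 13.4.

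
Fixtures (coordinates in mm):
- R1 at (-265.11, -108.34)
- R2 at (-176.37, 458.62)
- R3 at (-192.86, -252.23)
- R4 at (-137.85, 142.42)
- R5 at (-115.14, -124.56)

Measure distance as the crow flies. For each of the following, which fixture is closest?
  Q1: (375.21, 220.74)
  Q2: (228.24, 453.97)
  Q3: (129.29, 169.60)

Q1→R4; Q2→R2; Q3→R4

Q1 at (375.21, 220.74):
  R1: √((-640.32)² + (-329.08)²) = √(410009.7024 + 108293.6464) = 719.93 mm
  R2: √((-551.58)² + (237.88)²) = √(304240.4964 + 56586.8944) = 600.69 mm
  R3: √((-568.07)² + (-472.97)²) = √(322703.5249 + 223700.6209) = 739.19 mm
  R4: √((-513.06)² + (-78.32)²) = √(263230.5636 + 6134.0224) = 519.00 mm
  R5: √((-490.35)² + (-345.30)²) = √(240443.1225 + 119232.0900) = 599.73 mm
  → nearest: R4 (519.00 mm)
Q2 at (228.24, 453.97):
  R1: √((-493.35)² + (-562.31)²) = √(243394.2225 + 316192.5361) = 748.06 mm
  R2: √((-404.61)² + (4.65)²) = √(163709.2521 + 21.6225) = 404.64 mm
  R3: √((-421.10)² + (-706.20)²) = √(177325.2100 + 498718.4400) = 822.22 mm
  R4: √((-366.09)² + (-311.55)²) = √(134021.8881 + 97063.4025) = 480.71 mm
  R5: √((-343.38)² + (-578.53)²) = √(117909.8244 + 334696.9609) = 672.76 mm
  → nearest: R2 (404.64 mm)
Q3 at (129.29, 169.60):
  R1: √((-394.40)² + (-277.94)²) = √(155551.3600 + 77250.6436) = 482.50 mm
  R2: √((-305.66)² + (289.02)²) = √(93428.0356 + 83532.5604) = 420.67 mm
  R3: √((-322.15)² + (-421.83)²) = √(103780.6225 + 177940.5489) = 530.77 mm
  R4: √((-267.14)² + (-27.18)²) = √(71363.7796 + 738.7524) = 268.52 mm
  R5: √((-244.43)² + (-294.16)²) = √(59746.0249 + 86530.1056) = 382.46 mm
  → nearest: R4 (268.52 mm)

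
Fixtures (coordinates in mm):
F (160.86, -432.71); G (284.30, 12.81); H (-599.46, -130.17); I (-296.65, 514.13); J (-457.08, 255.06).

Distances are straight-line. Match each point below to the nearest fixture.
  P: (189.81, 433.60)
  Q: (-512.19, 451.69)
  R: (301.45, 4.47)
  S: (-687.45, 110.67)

P→G; Q→J; R→G; S→H

P at (189.81, 433.60):
  F: √((-28.95)² + (-866.31)²) = √(838.1025 + 750493.0161) = 866.79 mm
  G: √((94.49)² + (-420.79)²) = √(8928.3601 + 177064.2241) = 431.27 mm
  H: √((-789.27)² + (-563.77)²) = √(622947.1329 + 317836.6129) = 969.94 mm
  I: √((-486.46)² + (80.53)²) = √(236643.3316 + 6485.0809) = 493.08 mm
  J: √((-646.89)² + (-178.54)²) = √(418466.6721 + 31876.5316) = 671.08 mm
  → nearest: G (431.27 mm)
Q at (-512.19, 451.69):
  F: √((673.05)² + (-884.40)²) = √(452996.3025 + 782163.3600) = 1111.38 mm
  G: √((796.49)² + (-438.88)²) = √(634396.3201 + 192615.6544) = 909.40 mm
  H: √((-87.27)² + (-581.86)²) = √(7616.0529 + 338561.0596) = 588.37 mm
  I: √((215.54)² + (62.44)²) = √(46457.4916 + 3898.7536) = 224.40 mm
  J: √((55.11)² + (-196.63)²) = √(3037.1121 + 38663.3569) = 204.21 mm
  → nearest: J (204.21 mm)
R at (301.45, 4.47):
  F: √((-140.59)² + (-437.18)²) = √(19765.5481 + 191126.3524) = 459.23 mm
  G: √((-17.15)² + (8.34)²) = √(294.1225 + 69.5556) = 19.07 mm
  H: √((-900.91)² + (-134.64)²) = √(811638.8281 + 18127.9296) = 910.92 mm
  I: √((-598.10)² + (509.66)²) = √(357723.6100 + 259753.3156) = 785.80 mm
  J: √((-758.53)² + (250.59)²) = √(575367.7609 + 62795.3481) = 798.85 mm
  → nearest: G (19.07 mm)
S at (-687.45, 110.67):
  F: √((848.31)² + (-543.38)²) = √(719629.8561 + 295261.8244) = 1007.42 mm
  G: √((971.75)² + (-97.86)²) = √(944298.0625 + 9576.5796) = 976.67 mm
  H: √((87.99)² + (-240.84)²) = √(7742.2401 + 58003.9056) = 256.41 mm
  I: √((390.80)² + (403.46)²) = √(152724.6400 + 162779.9716) = 561.70 mm
  J: √((230.37)² + (144.39)²) = √(53070.3369 + 20848.4721) = 271.88 mm
  → nearest: H (256.41 mm)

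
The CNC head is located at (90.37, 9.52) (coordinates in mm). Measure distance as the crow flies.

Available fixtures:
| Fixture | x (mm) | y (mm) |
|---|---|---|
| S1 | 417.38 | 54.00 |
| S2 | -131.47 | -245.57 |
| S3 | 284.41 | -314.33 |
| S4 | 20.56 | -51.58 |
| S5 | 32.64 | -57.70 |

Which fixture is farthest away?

Distances from (90.37, 9.52):
S1: 330.02 mm
S2: 338.06 mm
S3: 377.53 mm
S4: 92.77 mm
S5: 88.61 mm
Maximum: S3 at 377.53 mm.

S3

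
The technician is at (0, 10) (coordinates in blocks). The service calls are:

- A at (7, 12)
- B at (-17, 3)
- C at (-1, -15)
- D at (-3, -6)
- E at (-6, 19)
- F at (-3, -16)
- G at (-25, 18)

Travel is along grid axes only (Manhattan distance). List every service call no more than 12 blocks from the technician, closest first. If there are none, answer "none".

Distances from (0, 10):
A: |7| + |2| = 7 + 2 = 9 blocks
B: |-17| + |-7| = 17 + 7 = 24 blocks
C: |-1| + |-25| = 1 + 25 = 26 blocks
D: |-3| + |-16| = 3 + 16 = 19 blocks
E: |-6| + |9| = 6 + 9 = 15 blocks
F: |-3| + |-26| = 3 + 26 = 29 blocks
G: |-25| + |8| = 25 + 8 = 33 blocks
Threshold 12 blocks: A (9 blocks) is within range.

A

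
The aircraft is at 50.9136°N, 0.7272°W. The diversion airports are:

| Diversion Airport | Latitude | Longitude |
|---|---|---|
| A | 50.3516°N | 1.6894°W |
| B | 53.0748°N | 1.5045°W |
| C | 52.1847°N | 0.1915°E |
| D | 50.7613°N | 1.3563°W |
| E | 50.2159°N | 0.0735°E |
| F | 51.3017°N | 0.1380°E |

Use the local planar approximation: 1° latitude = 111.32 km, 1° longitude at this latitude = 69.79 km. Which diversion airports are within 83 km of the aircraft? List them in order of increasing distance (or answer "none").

D, F

Distances from 50.9136°N, 0.7272°W:
A: √((-0.5620·111.32)² + (-0.9622·69.79)²) = √(3913.983824 + 4509.382777) = 91.7789 km
B: √((2.1612·111.32)² + (-0.7773·69.79)²) = √(57881.038292 + 2942.820224) = 246.6249 km
C: √((1.2711·111.32)² + (0.9187·69.79)²) = √(20021.925117 + 4110.870817) = 155.3473 km
D: √((-0.1523·111.32)² + (-0.6291·69.79)²) = √(287.439337 + 1927.639278) = 47.0646 km
E: √((-0.6977·111.32)² + (0.8007·69.79)²) = √(6032.312632 + 3122.669732) = 95.6817 km
F: √((0.3881·111.32)² + (0.8652·69.79)²) = √(1866.524440 + 3646.023119) = 74.2465 km
Threshold 83 km: D (47.0646 km), F (74.2465 km) are within range.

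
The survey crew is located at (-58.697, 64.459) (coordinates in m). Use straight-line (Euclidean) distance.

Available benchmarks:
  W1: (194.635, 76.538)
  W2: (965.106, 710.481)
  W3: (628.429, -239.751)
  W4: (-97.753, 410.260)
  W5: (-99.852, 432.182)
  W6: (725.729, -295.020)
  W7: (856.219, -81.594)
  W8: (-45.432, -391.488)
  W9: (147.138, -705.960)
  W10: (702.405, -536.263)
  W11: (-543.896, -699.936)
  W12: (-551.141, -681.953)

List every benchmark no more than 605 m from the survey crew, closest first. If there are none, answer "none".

W1, W4, W5, W8

Distances from (-58.697, 64.459):
W1: 253.620 m
W2: 1210.585 m
W3: 751.456 m
W4: 348.000 m
W5: 370.019 m
W6: 862.873 m
W7: 926.500 m
W8: 456.140 m
W9: 797.442 m
W10: 969.610 m
W11: 905.383 m
W12: 894.221 m
Threshold 605 m: W1 (253.620 m), W4 (348.000 m), W5 (370.019 m), W8 (456.140 m) are within range.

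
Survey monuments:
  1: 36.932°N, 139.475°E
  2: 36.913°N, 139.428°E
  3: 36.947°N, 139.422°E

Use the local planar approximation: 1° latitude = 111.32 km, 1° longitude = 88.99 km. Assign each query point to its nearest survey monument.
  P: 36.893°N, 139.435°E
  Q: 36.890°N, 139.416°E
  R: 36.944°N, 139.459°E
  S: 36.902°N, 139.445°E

P→2; Q→2; R→1; S→2

P at 36.893°N, 139.435°E:
  1: 5.614 km
  2: 2.312 km
  3: 6.122 km
  → nearest: 2 (2.312 km)
Q at 36.890°N, 139.416°E:
  1: 7.030 km
  2: 2.774 km
  3: 6.368 km
  → nearest: 2 (2.774 km)
R at 36.944°N, 139.459°E:
  1: 1.952 km
  2: 4.418 km
  3: 3.310 km
  → nearest: 1 (1.952 km)
S at 36.902°N, 139.445°E:
  1: 4.276 km
  2: 1.946 km
  3: 5.411 km
  → nearest: 2 (1.946 km)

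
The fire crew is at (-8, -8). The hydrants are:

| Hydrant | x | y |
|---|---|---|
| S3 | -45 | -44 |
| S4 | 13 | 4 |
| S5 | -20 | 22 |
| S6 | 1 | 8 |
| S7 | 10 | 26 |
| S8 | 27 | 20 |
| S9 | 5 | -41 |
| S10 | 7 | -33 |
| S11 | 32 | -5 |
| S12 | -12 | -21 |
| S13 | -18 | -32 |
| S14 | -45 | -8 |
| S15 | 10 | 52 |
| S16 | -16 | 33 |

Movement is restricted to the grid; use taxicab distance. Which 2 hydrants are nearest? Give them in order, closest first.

S12, S6

Distances from (-8, -8):
S3: |-37| + |-36| = 37 + 36 = 73
S4: |21| + |12| = 21 + 12 = 33
S5: |-12| + |30| = 12 + 30 = 42
S6: |9| + |16| = 9 + 16 = 25
S7: |18| + |34| = 18 + 34 = 52
S8: |35| + |28| = 35 + 28 = 63
S9: |13| + |-33| = 13 + 33 = 46
S10: |15| + |-25| = 15 + 25 = 40
S11: |40| + |3| = 40 + 3 = 43
S12: |-4| + |-13| = 4 + 13 = 17
S13: |-10| + |-24| = 10 + 24 = 34
S14: |-37| + |0| = 37 + 0 = 37
S15: |18| + |60| = 18 + 60 = 78
S16: |-8| + |41| = 8 + 41 = 49
Sorted: S12 (17) < S6 (25) < S4 (33) < S13 (34) < …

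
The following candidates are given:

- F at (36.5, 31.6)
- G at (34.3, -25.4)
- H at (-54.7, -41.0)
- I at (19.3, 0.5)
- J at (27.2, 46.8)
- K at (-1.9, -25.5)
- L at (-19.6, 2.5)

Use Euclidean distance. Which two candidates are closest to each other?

F and J

Pairwise distances:
F–G: √((-2.2)² + (-57.0)²) = √(4.840 + 3249.000) = 57.0
F–H: √((-91.2)² + (-72.6)²) = √(8317.440 + 5270.760) = 116.6
F–I: √((-17.2)² + (-31.1)²) = √(295.840 + 967.210) = 35.5
F–J: √((-9.3)² + (15.2)²) = √(86.490 + 231.040) = 17.8
F–K: √((-38.4)² + (-57.1)²) = √(1474.560 + 3260.410) = 68.8
F–L: √((-56.1)² + (-29.1)²) = √(3147.210 + 846.810) = 63.2
G–H: √((-89.0)² + (-15.6)²) = √(7921.000 + 243.360) = 90.4
G–I: √((-15.0)² + (25.9)²) = √(225.000 + 670.810) = 29.9
G–J: √((-7.1)² + (72.2)²) = √(50.410 + 5212.840) = 72.5
G–K: √((-36.2)² + (-0.1)²) = √(1310.440 + 0.010) = 36.2
G–L: √((-53.9)² + (27.9)²) = √(2905.210 + 778.410) = 60.7
H–I: √((74.0)² + (41.5)²) = √(5476.000 + 1722.250) = 84.8
H–J: √((81.9)² + (87.8)²) = √(6707.610 + 7708.840) = 120.1
H–K: √((52.8)² + (15.5)²) = √(2787.840 + 240.250) = 55.0
H–L: √((35.1)² + (43.5)²) = √(1232.010 + 1892.250) = 55.9
I–J: √((7.9)² + (46.3)²) = √(62.410 + 2143.690) = 47.0
I–K: √((-21.2)² + (-26.0)²) = √(449.440 + 676.000) = 33.5
I–L: √((-38.9)² + (2.0)²) = √(1513.210 + 4.000) = 39.0
J–K: √((-29.1)² + (-72.3)²) = √(846.810 + 5227.290) = 77.9
J–L: √((-46.8)² + (-44.3)²) = √(2190.240 + 1962.490) = 64.4
K–L: √((-17.7)² + (28.0)²) = √(313.290 + 784.000) = 33.1
Closest pair: F–J at 17.8.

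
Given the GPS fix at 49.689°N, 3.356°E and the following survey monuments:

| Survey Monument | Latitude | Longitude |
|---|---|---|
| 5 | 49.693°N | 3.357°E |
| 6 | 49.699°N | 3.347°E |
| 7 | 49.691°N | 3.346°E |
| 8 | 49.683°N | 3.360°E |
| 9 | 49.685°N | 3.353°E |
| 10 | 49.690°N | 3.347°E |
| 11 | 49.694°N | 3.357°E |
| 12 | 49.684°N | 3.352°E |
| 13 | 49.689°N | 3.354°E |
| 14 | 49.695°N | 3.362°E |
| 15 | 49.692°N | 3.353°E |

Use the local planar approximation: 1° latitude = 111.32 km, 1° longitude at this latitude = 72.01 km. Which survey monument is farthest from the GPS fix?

Distances from 49.689°N, 3.356°E:
5: √((0.004·111.32)² + (0.001·72.01)²) = √(0.19827 + 0.00519) = 0.451 km
6: √((0.010·111.32)² + (-0.009·72.01)²) = √(1.23921 + 0.42002) = 1.288 km
7: √((0.002·111.32)² + (-0.010·72.01)²) = √(0.04957 + 0.51854) = 0.754 km
8: √((-0.006·111.32)² + (0.004·72.01)²) = √(0.44612 + 0.08297) = 0.727 km
9: √((-0.004·111.32)² + (-0.003·72.01)²) = √(0.19827 + 0.04667) = 0.495 km
10: √((0.001·111.32)² + (-0.009·72.01)²) = √(0.01239 + 0.42002) = 0.658 km
11: √((0.005·111.32)² + (0.001·72.01)²) = √(0.30980 + 0.00519) = 0.561 km
12: √((-0.005·111.32)² + (-0.004·72.01)²) = √(0.30980 + 0.08297) = 0.627 km
13: √((0.000·111.32)² + (-0.002·72.01)²) = √(0.00000 + 0.02074) = 0.144 km
14: √((0.006·111.32)² + (0.006·72.01)²) = √(0.44612 + 0.18668) = 0.795 km
15: √((0.003·111.32)² + (-0.003·72.01)²) = √(0.11153 + 0.04667) = 0.398 km
Maximum: 6 at 1.288 km.

6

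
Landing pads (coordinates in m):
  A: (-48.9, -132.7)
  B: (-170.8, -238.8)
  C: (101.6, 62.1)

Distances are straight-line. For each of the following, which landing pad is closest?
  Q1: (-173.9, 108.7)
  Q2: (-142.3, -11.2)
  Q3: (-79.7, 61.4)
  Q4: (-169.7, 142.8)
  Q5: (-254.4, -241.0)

Q1→A; Q2→A; Q3→C; Q4→C; Q5→B

Q1 at (-173.9, 108.7):
  A: √((125.0)² + (-241.4)²) = √(15625.000 + 58273.960) = 271.8 m
  B: √((3.1)² + (-347.5)²) = √(9.610 + 120756.250) = 347.5 m
  C: √((275.5)² + (-46.6)²) = √(75900.250 + 2171.560) = 279.4 m
  → nearest: A (271.8 m)
Q2 at (-142.3, -11.2):
  A: √((93.4)² + (-121.5)²) = √(8723.560 + 14762.250) = 153.3 m
  B: √((-28.5)² + (-227.6)²) = √(812.250 + 51801.760) = 229.4 m
  C: √((243.9)² + (73.3)²) = √(59487.210 + 5372.890) = 254.7 m
  → nearest: A (153.3 m)
Q3 at (-79.7, 61.4):
  A: √((30.8)² + (-194.1)²) = √(948.640 + 37674.810) = 196.5 m
  B: √((-91.1)² + (-300.2)²) = √(8299.210 + 90120.040) = 313.7 m
  C: √((181.3)² + (0.7)²) = √(32869.690 + 0.490) = 181.3 m
  → nearest: C (181.3 m)
Q4 at (-169.7, 142.8):
  A: √((120.8)² + (-275.5)²) = √(14592.640 + 75900.250) = 300.8 m
  B: √((-1.1)² + (-381.6)²) = √(1.210 + 145618.560) = 381.6 m
  C: √((271.3)² + (-80.7)²) = √(73603.690 + 6512.490) = 283.0 m
  → nearest: C (283.0 m)
Q5 at (-254.4, -241.0):
  A: √((205.5)² + (108.3)²) = √(42230.250 + 11728.890) = 232.3 m
  B: √((83.6)² + (2.2)²) = √(6988.960 + 4.840) = 83.6 m
  C: √((356.0)² + (303.1)²) = √(126736.000 + 91869.610) = 467.6 m
  → nearest: B (83.6 m)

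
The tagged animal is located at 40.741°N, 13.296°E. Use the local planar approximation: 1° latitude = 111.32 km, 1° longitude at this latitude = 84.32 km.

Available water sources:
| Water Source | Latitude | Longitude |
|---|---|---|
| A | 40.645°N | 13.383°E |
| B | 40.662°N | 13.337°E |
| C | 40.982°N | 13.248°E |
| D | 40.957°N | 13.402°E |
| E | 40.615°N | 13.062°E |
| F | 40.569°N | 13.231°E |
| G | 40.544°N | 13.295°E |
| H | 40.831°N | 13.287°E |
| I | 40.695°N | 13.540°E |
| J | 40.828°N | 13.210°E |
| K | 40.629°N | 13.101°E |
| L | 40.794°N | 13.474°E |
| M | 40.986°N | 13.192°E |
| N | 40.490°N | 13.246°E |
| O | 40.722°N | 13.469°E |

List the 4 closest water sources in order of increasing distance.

B, H, J, A

Distances from 40.741°N, 13.296°E:
A: √((-0.096·111.32)² + (0.087·84.32)²) = √(114.20598 + 53.81455) = 12.962 km
B: √((-0.079·111.32)² + (0.041·84.32)²) = √(77.33936 + 11.95168) = 9.449 km
C: √((0.241·111.32)² + (-0.048·84.32)²) = √(719.74802 + 16.38112) = 27.132 km
D: √((0.216·111.32)² + (0.106·84.32)²) = √(578.16780 + 79.88641) = 25.653 km
E: √((-0.126·111.32)² + (-0.234·84.32)²) = √(196.73765 + 389.30763) = 24.208 km
F: √((-0.172·111.32)² + (-0.065·84.32)²) = √(366.60914 + 30.03917) = 19.916 km
G: √((-0.197·111.32)² + (-0.001·84.32)²) = √(480.92665 + 0.00711) = 21.930 km
H: √((0.090·111.32)² + (-0.009·84.32)²) = √(100.37635 + 0.57590) = 10.047 km
I: √((-0.046·111.32)² + (0.244·84.32)²) = √(26.22177 + 423.29277) = 21.202 km
J: √((0.087·111.32)² + (-0.086·84.32)²) = √(93.79613 + 52.58454) = 12.099 km
K: √((-0.112·111.32)² + (-0.195·84.32)²) = √(155.44703 + 270.35252) = 20.635 km
L: √((0.053·111.32)² + (0.178·84.32)²) = √(34.80953 + 225.26888) = 16.127 km
M: √((0.245·111.32)² + (-0.104·84.32)²) = √(743.83835 + 76.90027) = 28.649 km
N: √((-0.251·111.32)² + (-0.050·84.32)²) = √(780.71736 + 17.77466) = 28.258 km
O: √((-0.019·111.32)² + (0.173·84.32)²) = √(4.47356 + 212.79107) = 14.740 km
Sorted: B (9.449 km) < H (10.047 km) < J (12.099 km) < A (12.962 km) < O (14.740 km) < L (16.127 km) < …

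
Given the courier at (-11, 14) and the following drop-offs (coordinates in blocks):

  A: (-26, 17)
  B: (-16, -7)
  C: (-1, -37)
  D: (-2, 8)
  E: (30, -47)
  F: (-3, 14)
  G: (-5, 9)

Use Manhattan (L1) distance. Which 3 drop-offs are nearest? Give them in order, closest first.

Distances from (-11, 14):
A: 18 blocks
B: 26 blocks
C: 61 blocks
D: 15 blocks
E: 102 blocks
F: 8 blocks
G: 11 blocks
Sorted: F (8 blocks) < G (11 blocks) < D (15 blocks) < A (18 blocks) < B (26 blocks) < …

F, G, D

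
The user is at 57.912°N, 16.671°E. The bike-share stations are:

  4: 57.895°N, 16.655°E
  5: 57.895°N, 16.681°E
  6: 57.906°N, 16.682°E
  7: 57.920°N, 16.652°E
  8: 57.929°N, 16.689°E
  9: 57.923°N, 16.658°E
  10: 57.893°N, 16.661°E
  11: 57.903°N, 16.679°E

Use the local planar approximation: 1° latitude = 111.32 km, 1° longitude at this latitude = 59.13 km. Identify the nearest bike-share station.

Distances from 57.912°N, 16.671°E:
4: √((-0.017·111.32)² + (-0.016·59.13)²) = √(3.58133 + 0.89507) = 2.116 km
5: √((-0.017·111.32)² + (0.010·59.13)²) = √(3.58133 + 0.34964) = 1.983 km
6: √((-0.006·111.32)² + (0.011·59.13)²) = √(0.44612 + 0.42306) = 0.932 km
7: √((0.008·111.32)² + (-0.019·59.13)²) = √(0.79310 + 1.26218) = 1.434 km
8: √((0.017·111.32)² + (0.018·59.13)²) = √(3.58133 + 1.13282) = 2.171 km
9: √((0.011·111.32)² + (-0.013·59.13)²) = √(1.49945 + 0.59088) = 1.446 km
10: √((-0.019·111.32)² + (-0.010·59.13)²) = √(4.47356 + 0.34964) = 2.196 km
11: √((-0.009·111.32)² + (0.008·59.13)²) = √(1.00376 + 0.22377) = 1.108 km
Minimum: 6 at 0.932 km.

6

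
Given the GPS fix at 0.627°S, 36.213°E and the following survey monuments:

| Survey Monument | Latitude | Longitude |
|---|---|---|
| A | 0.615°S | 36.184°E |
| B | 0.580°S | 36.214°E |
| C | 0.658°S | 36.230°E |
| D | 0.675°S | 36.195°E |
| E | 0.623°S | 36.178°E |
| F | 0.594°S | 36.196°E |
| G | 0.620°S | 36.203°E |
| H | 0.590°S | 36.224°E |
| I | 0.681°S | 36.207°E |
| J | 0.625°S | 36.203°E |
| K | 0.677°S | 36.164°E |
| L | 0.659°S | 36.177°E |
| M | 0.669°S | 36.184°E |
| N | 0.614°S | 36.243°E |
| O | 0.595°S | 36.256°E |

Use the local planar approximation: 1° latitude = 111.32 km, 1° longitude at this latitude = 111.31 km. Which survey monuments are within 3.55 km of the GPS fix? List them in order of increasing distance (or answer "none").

Distances from 0.627°S, 36.213°E:
A: √((0.012·111.32)² + (-0.029·111.31)²) = √(1.78447 + 10.41992) = 3.493 km
B: √((0.047·111.32)² + (0.001·111.31)²) = √(27.37424 + 0.01239) = 5.233 km
C: √((-0.031·111.32)² + (0.017·111.31)²) = √(11.90885 + 3.58069) = 3.936 km
D: √((-0.048·111.32)² + (-0.018·111.31)²) = √(28.55150 + 4.01433) = 5.707 km
E: √((0.004·111.32)² + (-0.035·111.31)²) = √(0.19827 + 15.17765) = 3.921 km
F: √((0.033·111.32)² + (-0.017·111.31)²) = √(13.49504 + 3.58069) = 4.132 km
G: √((0.007·111.32)² + (-0.010·111.31)²) = √(0.60721 + 1.23899) = 1.359 km
H: √((0.037·111.32)² + (0.011·111.31)²) = √(16.96484 + 1.49918) = 4.297 km
I: √((-0.054·111.32)² + (-0.006·111.31)²) = √(36.13549 + 0.44604) = 6.048 km
J: √((0.002·111.32)² + (-0.010·111.31)²) = √(0.04957 + 1.23899) = 1.135 km
K: √((-0.050·111.32)² + (-0.049·111.31)²) = √(30.98036 + 29.74819) = 7.793 km
L: √((-0.032·111.32)² + (-0.036·111.31)²) = √(12.68955 + 16.05733) = 5.362 km
M: √((-0.042·111.32)² + (-0.029·111.31)²) = √(21.85974 + 10.41992) = 5.682 km
N: √((0.013·111.32)² + (0.030·111.31)²) = √(2.09427 + 11.15092) = 3.639 km
O: √((0.032·111.32)² + (0.043·111.31)²) = √(12.68955 + 22.90895) = 5.966 km
Threshold 3.55 km: J (1.135 km), G (1.359 km), A (3.493 km) are within range.

J, G, A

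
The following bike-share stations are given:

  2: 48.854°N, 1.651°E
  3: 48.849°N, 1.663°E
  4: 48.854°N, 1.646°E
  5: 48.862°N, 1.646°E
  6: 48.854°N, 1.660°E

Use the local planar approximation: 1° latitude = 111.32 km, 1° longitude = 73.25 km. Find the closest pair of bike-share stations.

2 and 4

Pairwise distances:
2–3: 1.040 km
2–4: 0.366 km
2–5: 0.963 km
2–6: 0.659 km
3–4: 1.364 km
3–5: 1.909 km
3–6: 0.598 km
4–5: 0.891 km
4–6: 1.026 km
5–6: 1.358 km
Closest pair: 2–4 at 0.366 km.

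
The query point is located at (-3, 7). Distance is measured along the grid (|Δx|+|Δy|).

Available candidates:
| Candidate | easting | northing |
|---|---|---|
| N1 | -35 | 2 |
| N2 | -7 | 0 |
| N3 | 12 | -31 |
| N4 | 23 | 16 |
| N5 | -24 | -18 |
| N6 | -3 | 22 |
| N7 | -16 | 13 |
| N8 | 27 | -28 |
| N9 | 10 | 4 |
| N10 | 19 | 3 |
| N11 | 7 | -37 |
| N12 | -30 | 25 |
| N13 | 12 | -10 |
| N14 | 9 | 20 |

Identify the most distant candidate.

N8

Distances from (-3, 7):
N1: 37
N2: 11
N3: 53
N4: 35
N5: 46
N6: 15
N7: 19
N8: 65
N9: 16
N10: 26
N11: 54
N12: 45
N13: 32
N14: 25
Maximum: N8 at 65.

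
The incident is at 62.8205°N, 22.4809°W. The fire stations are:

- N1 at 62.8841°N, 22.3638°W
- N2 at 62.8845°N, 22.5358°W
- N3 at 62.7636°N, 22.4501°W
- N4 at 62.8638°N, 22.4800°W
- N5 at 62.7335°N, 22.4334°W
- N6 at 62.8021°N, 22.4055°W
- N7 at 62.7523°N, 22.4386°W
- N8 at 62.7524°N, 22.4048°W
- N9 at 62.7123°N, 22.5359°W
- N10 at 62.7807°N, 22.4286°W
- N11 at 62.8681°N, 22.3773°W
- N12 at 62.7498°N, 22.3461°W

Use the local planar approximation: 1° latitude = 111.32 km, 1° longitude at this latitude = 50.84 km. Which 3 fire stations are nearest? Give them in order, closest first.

Distances from 62.8205°N, 22.4809°W:
N1: √((0.0636·111.32)² + (0.1171·50.84)²) = √(50.125720 + 35.442543) = 9.2503 km
N2: √((0.0640·111.32)² + (-0.0549·50.84)²) = √(50.758215 + 7.790329) = 7.6517 km
N3: √((-0.0569·111.32)² + (0.0308·50.84)²) = √(40.120924 + 2.451955) = 6.5248 km
N4: √((0.0433·111.32)² + (0.0009·50.84)²) = √(23.233904 + 0.002094) = 4.8204 km
N5: √((-0.0870·111.32)² + (0.0475·50.84)²) = √(93.796126 + 5.831742) = 9.9814 km
N6: √((-0.0184·111.32)² + (0.0754·50.84)²) = √(4.195484 + 14.694465) = 4.3463 km
N7: √((-0.0682·111.32)² + (0.0423·50.84)²) = √(57.638828 + 4.624788) = 7.8907 km
N8: √((-0.0681·111.32)² + (0.0761·50.84)²) = √(57.469924 + 14.968573) = 8.5111 km
N9: √((-0.1082·111.32)² + (-0.0550·50.84)²) = √(145.077785 + 7.818734) = 12.3651 km
N10: √((-0.0398·111.32)² + (0.0523·50.84)²) = √(19.629649 + 7.069919) = 5.1672 km
N11: √((0.0476·111.32)² + (0.1036·50.84)²) = √(28.077621 + 27.741542) = 7.4712 km
N12: √((-0.0707·111.32)² + (0.1348·50.84)²) = √(61.942000 + 46.966789) = 10.4359 km
Sorted: N6 (4.3463 km) < N4 (4.8204 km) < N10 (5.1672 km) < N3 (6.5248 km) < N11 (7.4712 km) < …

N6, N4, N10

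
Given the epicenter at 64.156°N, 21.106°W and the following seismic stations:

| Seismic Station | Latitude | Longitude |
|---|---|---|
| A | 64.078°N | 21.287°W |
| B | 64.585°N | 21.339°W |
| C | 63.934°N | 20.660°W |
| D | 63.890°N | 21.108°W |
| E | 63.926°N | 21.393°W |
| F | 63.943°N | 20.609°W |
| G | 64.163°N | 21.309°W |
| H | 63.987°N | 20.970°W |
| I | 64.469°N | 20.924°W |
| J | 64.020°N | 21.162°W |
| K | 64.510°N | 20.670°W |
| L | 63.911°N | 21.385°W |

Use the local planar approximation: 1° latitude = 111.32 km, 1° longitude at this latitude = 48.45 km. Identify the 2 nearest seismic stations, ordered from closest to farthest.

G, A

Distances from 64.156°N, 21.106°W:
A: √((-0.078·111.32)² + (-0.181·48.45)²) = √(75.39379 + 76.90325) = 12.341 km
B: √((0.429·111.32)² + (-0.233·48.45)²) = √(2280.66228 + 127.43813) = 49.072 km
C: √((-0.222·111.32)² + (0.446·48.45)²) = √(610.73435 + 466.93592) = 32.828 km
D: √((-0.266·111.32)² + (-0.002·48.45)²) = √(876.81843 + 0.00939) = 29.611 km
E: √((-0.230·111.32)² + (-0.287·48.45)²) = √(655.54433 + 193.35320) = 29.136 km
F: √((-0.213·111.32)² + (0.497·48.45)²) = √(562.21911 + 579.82954) = 33.794 km
G: √((0.007·111.32)² + (-0.203·48.45)²) = √(0.60721 + 96.73411) = 9.866 km
H: √((-0.169·111.32)² + (0.136·48.45)²) = √(353.93198 + 43.41756) = 19.934 km
I: √((0.313·111.32)² + (0.182·48.45)²) = √(1214.04580 + 77.75536) = 35.942 km
J: √((-0.136·111.32)² + (-0.056·48.45)²) = √(229.20507 + 7.36145) = 15.381 km
K: √((0.354·111.32)² + (0.436·48.45)²) = √(1552.93372 + 446.23183) = 44.712 km
L: √((-0.245·111.32)² + (-0.279·48.45)²) = √(743.83835 + 182.72416) = 30.439 km
Sorted: G (9.866 km) < A (12.341 km) < J (15.381 km) < H (19.934 km) < …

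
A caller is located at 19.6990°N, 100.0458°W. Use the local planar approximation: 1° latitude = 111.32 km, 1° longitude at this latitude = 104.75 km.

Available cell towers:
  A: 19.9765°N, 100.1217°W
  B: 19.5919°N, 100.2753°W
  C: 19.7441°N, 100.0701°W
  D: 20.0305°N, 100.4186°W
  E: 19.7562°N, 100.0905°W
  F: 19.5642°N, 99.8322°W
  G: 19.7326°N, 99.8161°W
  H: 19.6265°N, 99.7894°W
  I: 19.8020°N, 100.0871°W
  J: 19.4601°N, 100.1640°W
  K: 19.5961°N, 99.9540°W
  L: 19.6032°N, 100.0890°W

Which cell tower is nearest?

Distances from 19.6990°N, 100.0458°W:
A: √((0.2775·111.32)² + (-0.0759·104.75)²) = √(954.272416 + 63.210848) = 31.8980 km
B: √((-0.1071·111.32)² + (-0.2295·104.75)²) = √(142.142954 + 577.927610) = 26.8341 km
C: √((0.0451·111.32)² + (-0.0243·104.75)²) = √(25.205742 + 6.479188) = 5.6289 km
D: √((0.3315·111.32)² + (-0.3728·104.75)²) = √(1361.800411 + 1524.964981) = 53.7286 km
E: √((0.0572·111.32)² + (-0.0447·104.75)²) = √(40.545107 + 21.924167) = 7.9038 km
F: √((-0.1348·111.32)² + (0.2136·104.75)²) = √(225.178115 + 500.622725) = 26.9407 km
G: √((0.0336·111.32)² + (0.2297·104.75)²) = √(13.990233 + 578.935330) = 24.3501 km
H: √((-0.0725·111.32)² + (0.2564·104.75)²) = √(65.136198 + 721.346792) = 28.0443 km
I: √((0.1030·111.32)² + (-0.0413·104.75)²) = √(131.468239 + 18.715790) = 12.2550 km
J: √((-0.2389·111.32)² + (-0.1182·104.75)²) = √(707.259346 + 153.300304) = 29.3353 km
K: √((-0.1029·111.32)² + (0.0918·104.75)²) = √(131.213085 + 92.468418) = 14.9560 km
L: √((-0.0958·111.32)² + (-0.0432·104.75)²) = √(113.730622 + 20.477435) = 11.5848 km
Minimum: C at 5.6289 km.

C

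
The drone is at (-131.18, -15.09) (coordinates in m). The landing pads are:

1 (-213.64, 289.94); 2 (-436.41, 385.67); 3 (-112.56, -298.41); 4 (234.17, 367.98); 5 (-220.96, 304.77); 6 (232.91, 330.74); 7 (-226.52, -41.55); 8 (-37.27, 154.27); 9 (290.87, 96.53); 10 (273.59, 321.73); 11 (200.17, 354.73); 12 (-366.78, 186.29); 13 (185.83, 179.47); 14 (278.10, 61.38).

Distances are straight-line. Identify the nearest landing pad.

Distances from (-131.18, -15.09):
1: 315.98 m
2: 503.76 m
3: 283.93 m
4: 529.36 m
5: 332.22 m
6: 502.16 m
7: 98.94 m
8: 193.65 m
9: 436.56 m
10: 526.58 m
11: 496.55 m
12: 309.94 m
13: 371.95 m
14: 416.36 m
Minimum: 7 at 98.94 m.

7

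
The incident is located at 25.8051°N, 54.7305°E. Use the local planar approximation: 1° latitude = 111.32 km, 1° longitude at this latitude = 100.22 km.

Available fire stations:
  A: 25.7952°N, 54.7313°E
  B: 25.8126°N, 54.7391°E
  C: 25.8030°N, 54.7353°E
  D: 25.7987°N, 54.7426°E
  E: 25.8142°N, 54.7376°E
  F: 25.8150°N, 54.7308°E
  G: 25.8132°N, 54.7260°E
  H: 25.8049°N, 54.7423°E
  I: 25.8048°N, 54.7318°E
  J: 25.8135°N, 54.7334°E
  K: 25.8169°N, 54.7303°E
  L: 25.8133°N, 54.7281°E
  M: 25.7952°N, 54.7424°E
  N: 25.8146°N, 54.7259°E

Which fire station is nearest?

Distances from 25.8051°N, 54.7305°E:
A: 1.1050 km
B: 1.2000 km
C: 0.5348 km
D: 1.4065 km
E: 1.2379 km
F: 1.1025 km
G: 1.0082 km
H: 1.1828 km
I: 0.1345 km
J: 0.9792 km
K: 1.3137 km
L: 0.9440 km
M: 1.6239 km
N: 1.1537 km
Minimum: I at 0.1345 km.

I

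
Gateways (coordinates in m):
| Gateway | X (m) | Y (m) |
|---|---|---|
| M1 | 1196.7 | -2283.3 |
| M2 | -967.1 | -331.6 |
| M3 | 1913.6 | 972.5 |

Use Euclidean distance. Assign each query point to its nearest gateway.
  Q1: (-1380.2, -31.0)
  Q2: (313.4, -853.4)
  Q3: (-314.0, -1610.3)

Q1→M2; Q2→M2; Q3→M2

Q1 at (-1380.2, -31.0):
  M1: 3422.5 m
  M2: 510.9 m
  M3: 3443.3 m
  → nearest: M2 (510.9 m)
Q2 at (313.4, -853.4):
  M1: 1680.7 m
  M2: 1382.7 m
  M3: 2427.9 m
  → nearest: M2 (1382.7 m)
Q3 at (-314.0, -1610.3):
  M1: 1653.8 m
  M2: 1435.8 m
  M3: 3410.7 m
  → nearest: M2 (1435.8 m)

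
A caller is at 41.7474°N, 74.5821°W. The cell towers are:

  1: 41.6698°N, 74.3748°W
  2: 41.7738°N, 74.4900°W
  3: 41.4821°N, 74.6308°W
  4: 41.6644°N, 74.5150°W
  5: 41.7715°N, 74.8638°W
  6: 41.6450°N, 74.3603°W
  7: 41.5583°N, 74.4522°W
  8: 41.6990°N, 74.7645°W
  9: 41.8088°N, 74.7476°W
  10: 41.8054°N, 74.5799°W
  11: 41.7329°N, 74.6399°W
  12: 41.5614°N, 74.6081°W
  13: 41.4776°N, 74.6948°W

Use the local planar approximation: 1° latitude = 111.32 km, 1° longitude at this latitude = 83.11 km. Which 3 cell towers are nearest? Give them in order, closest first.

11, 10, 2

Distances from 41.7474°N, 74.5821°W:
1: 19.2731 km
2: 8.1992 km
3: 29.8093 km
4: 10.7921 km
5: 23.5653 km
6: 21.6736 km
7: 23.6576 km
8: 16.0883 km
9: 15.3594 km
10: 6.4591 km
11: 5.0677 km
12: 20.8180 km
13: 31.4608 km
Sorted: 11 (5.0677 km) < 10 (6.4591 km) < 2 (8.1992 km) < 4 (10.7921 km) < 9 (15.3594 km) < …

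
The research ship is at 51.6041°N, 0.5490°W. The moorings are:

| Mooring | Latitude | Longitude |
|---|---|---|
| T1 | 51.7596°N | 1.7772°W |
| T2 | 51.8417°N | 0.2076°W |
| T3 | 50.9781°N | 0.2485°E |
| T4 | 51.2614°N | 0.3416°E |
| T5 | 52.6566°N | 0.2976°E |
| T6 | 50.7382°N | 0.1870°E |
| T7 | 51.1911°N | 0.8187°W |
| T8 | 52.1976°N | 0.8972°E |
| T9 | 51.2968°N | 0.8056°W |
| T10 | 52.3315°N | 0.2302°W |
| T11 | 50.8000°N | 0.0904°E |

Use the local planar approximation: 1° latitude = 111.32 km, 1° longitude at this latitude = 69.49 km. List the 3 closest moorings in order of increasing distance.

T2, T9, T7

Distances from 51.6041°N, 0.5490°W:
T1: 87.0854 km
T2: 35.5304 km
T3: 89.0358 km
T4: 72.7013 km
T5: 131.1048 km
T6: 109.1201 km
T7: 49.6483 km
T8: 120.2687 km
T9: 38.5769 km
T10: 83.9499 km
T11: 99.9333 km
Sorted: T2 (35.5304 km) < T9 (38.5769 km) < T7 (49.6483 km) < T4 (72.7013 km) < T10 (83.9499 km) < …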